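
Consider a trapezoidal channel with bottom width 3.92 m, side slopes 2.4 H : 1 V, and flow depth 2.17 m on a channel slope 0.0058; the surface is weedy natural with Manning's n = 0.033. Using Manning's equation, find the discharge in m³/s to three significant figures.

A = (b + z·y)·y = (3.92 + 2.4×2.17)×2.17 = 19.81 m²
P = b + 2y√(1+z²) = 3.92 + 2×2.17×√(1+2.4²) = 15.20 m
R = A/P = 19.81/15.20 = 1.303 m
Q = (1/n)·A·R^(2/3)·S^(1/2) = (1/0.033) × 19.81 × 1.303^(2/3) × 0.0058^(1/2) = 54.53 m³/s

54.5 m³/s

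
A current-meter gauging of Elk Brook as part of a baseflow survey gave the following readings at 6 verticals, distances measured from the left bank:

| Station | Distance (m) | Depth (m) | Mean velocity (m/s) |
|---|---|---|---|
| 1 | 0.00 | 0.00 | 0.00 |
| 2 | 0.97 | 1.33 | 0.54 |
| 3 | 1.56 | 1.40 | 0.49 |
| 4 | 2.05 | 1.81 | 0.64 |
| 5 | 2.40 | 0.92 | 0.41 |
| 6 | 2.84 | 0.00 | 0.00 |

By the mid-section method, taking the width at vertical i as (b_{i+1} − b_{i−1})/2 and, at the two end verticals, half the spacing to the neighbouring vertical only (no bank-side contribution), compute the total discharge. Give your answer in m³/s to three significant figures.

1.57 m³/s

w_2 = (1.56 − 0.00)/2 = 0.78 m; q_2 = 0.54 × 1.33 × 0.78 = 0.5602 m³/s
w_3 = (2.05 − 0.97)/2 = 0.54 m; q_3 = 0.49 × 1.40 × 0.54 = 0.3704 m³/s
w_4 = (2.40 − 1.56)/2 = 0.42 m; q_4 = 0.64 × 1.81 × 0.42 = 0.4865 m³/s
w_5 = (2.84 − 2.05)/2 = 0.395 m; q_5 = 0.41 × 0.92 × 0.395 = 0.1490 m³/s
Stations 1, 6 contribute zero (depth or velocity is 0).
Q = Σ qᵢ = 1.566 m³/s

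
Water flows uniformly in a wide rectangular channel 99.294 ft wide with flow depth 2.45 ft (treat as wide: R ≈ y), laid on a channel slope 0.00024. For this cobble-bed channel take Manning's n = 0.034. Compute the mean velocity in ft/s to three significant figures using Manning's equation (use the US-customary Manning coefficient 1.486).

1.23 ft/s

A = b·y = 99.294 × 2.45 = 243.3 ft²
Wide channel: R ≈ y = 2.45 ft
Q = (1.486/n)·A·R^(2/3)·S^(1/2) = (1.486/0.034) × 243.3 × 2.450^(2/3) × 0.00024^(1/2) = 299.3 ft³/s
V = Q/A = 299.3/243.3 = 1.231 ft/s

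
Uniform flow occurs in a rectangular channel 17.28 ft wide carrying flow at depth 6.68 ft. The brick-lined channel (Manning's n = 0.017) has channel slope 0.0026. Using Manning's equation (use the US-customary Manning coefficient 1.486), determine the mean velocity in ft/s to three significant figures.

A = b·y = 17.28 × 6.68 = 115.4 ft²
P = b + 2y = 17.28 + 2×6.68 = 30.64 ft
R = A/P = 115.4/30.64 = 3.767 ft
Q = (1.486/n)·A·R^(2/3)·S^(1/2) = (1.486/0.017) × 115.4 × 3.767^(2/3) × 0.0026^(1/2) = 1246 ft³/s
V = Q/A = 1246/115.4 = 10.79 ft/s

10.8 ft/s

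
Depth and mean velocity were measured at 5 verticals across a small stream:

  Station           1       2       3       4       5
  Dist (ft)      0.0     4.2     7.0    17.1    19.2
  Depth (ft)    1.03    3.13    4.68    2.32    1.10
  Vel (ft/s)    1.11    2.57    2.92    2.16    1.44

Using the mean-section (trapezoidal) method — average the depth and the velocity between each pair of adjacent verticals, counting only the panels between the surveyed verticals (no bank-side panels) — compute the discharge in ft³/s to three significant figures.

Panel 1-2: Δb = 4.2 ft, d̄ = (1.03+3.13)/2 = 2.08, v̄ = (1.11+2.57)/2 = 1.84 → q = 4.2×2.08×1.84 = 16.07 ft³/s
Panel 2-3: Δb = 2.8 ft, d̄ = (3.13+4.68)/2 = 3.905, v̄ = (2.57+2.92)/2 = 2.745 → q = 2.8×3.905×2.745 = 30.01 ft³/s
Panel 3-4: Δb = 10.1 ft, d̄ = (4.68+2.32)/2 = 3.5, v̄ = (2.92+2.16)/2 = 2.54 → q = 10.1×3.5×2.54 = 89.79 ft³/s
Panel 4-5: Δb = 2.1 ft, d̄ = (2.32+1.10)/2 = 1.71, v̄ = (2.16+1.44)/2 = 1.8 → q = 2.1×1.71×1.8 = 6.464 ft³/s
Q = Σ q = 142.3 ft³/s

142 ft³/s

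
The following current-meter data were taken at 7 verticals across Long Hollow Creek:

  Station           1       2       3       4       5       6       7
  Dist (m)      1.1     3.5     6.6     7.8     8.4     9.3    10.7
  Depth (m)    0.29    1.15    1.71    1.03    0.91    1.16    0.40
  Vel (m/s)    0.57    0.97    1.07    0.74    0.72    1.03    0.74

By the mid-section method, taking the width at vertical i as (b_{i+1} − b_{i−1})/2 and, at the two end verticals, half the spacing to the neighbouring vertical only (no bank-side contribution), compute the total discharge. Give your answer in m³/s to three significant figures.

9.96 m³/s

w_1 = (3.5 − 1.1)/2 = 1.2 m; q_1 = 0.57 × 0.29 × 1.2 = 0.1984 m³/s
w_2 = (6.6 − 1.1)/2 = 2.75 m; q_2 = 0.97 × 1.15 × 2.75 = 3.068 m³/s
w_3 = (7.8 − 3.5)/2 = 2.15 m; q_3 = 1.07 × 1.71 × 2.15 = 3.934 m³/s
w_4 = (8.4 − 6.6)/2 = 0.9 m; q_4 = 0.74 × 1.03 × 0.9 = 0.6860 m³/s
w_5 = (9.3 − 7.8)/2 = 0.75 m; q_5 = 0.72 × 0.91 × 0.75 = 0.4914 m³/s
w_6 = (10.7 − 8.4)/2 = 1.15 m; q_6 = 1.03 × 1.16 × 1.15 = 1.374 m³/s
w_7 = (10.7 − 9.3)/2 = 0.7 m; q_7 = 0.74 × 0.40 × 0.7 = 0.2072 m³/s
Q = Σ qᵢ = 9.958 m³/s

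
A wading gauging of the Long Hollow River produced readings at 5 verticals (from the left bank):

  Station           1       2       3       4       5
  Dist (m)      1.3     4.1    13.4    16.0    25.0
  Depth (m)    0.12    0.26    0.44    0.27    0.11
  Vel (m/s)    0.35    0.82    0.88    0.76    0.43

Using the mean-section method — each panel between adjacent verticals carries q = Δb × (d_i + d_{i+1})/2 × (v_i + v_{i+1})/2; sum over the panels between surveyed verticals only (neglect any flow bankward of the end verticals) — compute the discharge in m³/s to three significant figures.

4.85 m³/s

Panel 1-2: Δb = 2.8 m, d̄ = (0.12+0.26)/2 = 0.19, v̄ = (0.35+0.82)/2 = 0.585 → q = 2.8×0.19×0.585 = 0.3112 m³/s
Panel 2-3: Δb = 9.3 m, d̄ = (0.26+0.44)/2 = 0.35, v̄ = (0.82+0.88)/2 = 0.85 → q = 9.3×0.35×0.85 = 2.767 m³/s
Panel 3-4: Δb = 2.6 m, d̄ = (0.44+0.27)/2 = 0.355, v̄ = (0.88+0.76)/2 = 0.82 → q = 2.6×0.355×0.82 = 0.7569 m³/s
Panel 4-5: Δb = 9 m, d̄ = (0.27+0.11)/2 = 0.19, v̄ = (0.76+0.43)/2 = 0.595 → q = 9×0.19×0.595 = 1.017 m³/s
Q = Σ q = 4.852 m³/s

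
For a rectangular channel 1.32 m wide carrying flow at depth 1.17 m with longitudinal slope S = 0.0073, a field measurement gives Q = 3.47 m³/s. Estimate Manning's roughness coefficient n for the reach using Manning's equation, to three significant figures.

A = b·y = 1.32 × 1.17 = 1.544 m²
P = b + 2y = 1.32 + 2×1.17 = 3.660 m
R = A/P = 1.544/3.660 = 0.4220 m
n = (1/Q)·A·R^(2/3)·S^(1/2) = (1/3.47) × 1.544 × 0.5626 × 0.08544 = 0.02139

0.0214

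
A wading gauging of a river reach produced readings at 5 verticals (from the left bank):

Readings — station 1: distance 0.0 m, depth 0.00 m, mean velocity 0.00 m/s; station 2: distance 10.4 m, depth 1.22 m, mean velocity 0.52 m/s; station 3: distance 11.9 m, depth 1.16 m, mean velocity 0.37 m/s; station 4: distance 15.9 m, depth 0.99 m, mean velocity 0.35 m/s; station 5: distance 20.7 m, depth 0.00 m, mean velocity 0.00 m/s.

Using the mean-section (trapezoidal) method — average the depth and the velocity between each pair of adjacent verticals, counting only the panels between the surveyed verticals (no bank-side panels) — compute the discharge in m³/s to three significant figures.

4.41 m³/s

Panel 1-2: Δb = 10.4 m, d̄ = (0.00+1.22)/2 = 0.61, v̄ = (0.00+0.52)/2 = 0.26 → q = 10.4×0.61×0.26 = 1.649 m³/s
Panel 2-3: Δb = 1.5 m, d̄ = (1.22+1.16)/2 = 1.19, v̄ = (0.52+0.37)/2 = 0.445 → q = 1.5×1.19×0.445 = 0.7943 m³/s
Panel 3-4: Δb = 4 m, d̄ = (1.16+0.99)/2 = 1.075, v̄ = (0.37+0.35)/2 = 0.36 → q = 4×1.075×0.36 = 1.548 m³/s
Panel 4-5: Δb = 4.8 m, d̄ = (0.99+0.00)/2 = 0.495, v̄ = (0.35+0.00)/2 = 0.175 → q = 4.8×0.495×0.175 = 0.4158 m³/s
Q = Σ q = 4.408 m³/s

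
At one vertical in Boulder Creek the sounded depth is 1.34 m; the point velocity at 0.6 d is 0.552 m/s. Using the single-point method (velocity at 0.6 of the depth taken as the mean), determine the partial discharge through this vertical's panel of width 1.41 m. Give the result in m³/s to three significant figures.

1.04 m³/s

v̄ = v₀.₆ = 0.552 m/s
q = v̄ × d × w = 0.5520 × 1.34 × 1.41 = 1.043 m³/s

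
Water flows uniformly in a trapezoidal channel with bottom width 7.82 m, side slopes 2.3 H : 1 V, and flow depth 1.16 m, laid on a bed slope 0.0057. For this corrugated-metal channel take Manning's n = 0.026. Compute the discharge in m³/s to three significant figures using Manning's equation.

A = (b + z·y)·y = (7.82 + 2.3×1.16)×1.16 = 12.17 m²
P = b + 2y√(1+z²) = 7.82 + 2×1.16×√(1+2.3²) = 13.64 m
R = A/P = 12.17/13.64 = 0.8920 m
Q = (1/n)·A·R^(2/3)·S^(1/2) = (1/0.026) × 12.17 × 0.8920^(2/3) × 0.0057^(1/2) = 32.74 m³/s

32.7 m³/s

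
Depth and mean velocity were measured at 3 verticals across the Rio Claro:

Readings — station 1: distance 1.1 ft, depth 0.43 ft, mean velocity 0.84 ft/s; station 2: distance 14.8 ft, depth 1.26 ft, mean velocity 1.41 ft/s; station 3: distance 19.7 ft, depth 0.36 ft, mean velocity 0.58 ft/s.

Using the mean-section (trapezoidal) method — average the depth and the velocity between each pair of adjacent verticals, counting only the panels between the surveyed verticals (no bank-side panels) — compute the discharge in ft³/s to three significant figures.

Panel 1-2: Δb = 13.7 ft, d̄ = (0.43+1.26)/2 = 0.845, v̄ = (0.84+1.41)/2 = 1.125 → q = 13.7×0.845×1.125 = 13.02 ft³/s
Panel 2-3: Δb = 4.9 ft, d̄ = (1.26+0.36)/2 = 0.81, v̄ = (1.41+0.58)/2 = 0.995 → q = 4.9×0.81×0.995 = 3.949 ft³/s
Q = Σ q = 16.97 ft³/s

17.0 ft³/s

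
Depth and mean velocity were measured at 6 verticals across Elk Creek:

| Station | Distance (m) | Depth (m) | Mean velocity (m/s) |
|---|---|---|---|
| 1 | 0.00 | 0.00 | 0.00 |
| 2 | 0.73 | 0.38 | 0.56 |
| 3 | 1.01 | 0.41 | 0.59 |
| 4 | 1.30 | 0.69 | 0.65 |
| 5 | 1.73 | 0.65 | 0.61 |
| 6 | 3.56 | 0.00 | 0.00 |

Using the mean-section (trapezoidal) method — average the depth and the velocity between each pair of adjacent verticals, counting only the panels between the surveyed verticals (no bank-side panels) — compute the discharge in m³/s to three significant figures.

0.564 m³/s

Panel 1-2: Δb = 0.73 m, d̄ = (0.00+0.38)/2 = 0.19, v̄ = (0.00+0.56)/2 = 0.28 → q = 0.73×0.19×0.28 = 0.03884 m³/s
Panel 2-3: Δb = 0.28 m, d̄ = (0.38+0.41)/2 = 0.395, v̄ = (0.56+0.59)/2 = 0.575 → q = 0.28×0.395×0.575 = 0.06360 m³/s
Panel 3-4: Δb = 0.29 m, d̄ = (0.41+0.69)/2 = 0.55, v̄ = (0.59+0.65)/2 = 0.62 → q = 0.29×0.55×0.62 = 0.09889 m³/s
Panel 4-5: Δb = 0.43 m, d̄ = (0.69+0.65)/2 = 0.67, v̄ = (0.65+0.61)/2 = 0.63 → q = 0.43×0.67×0.63 = 0.1815 m³/s
Panel 5-6: Δb = 1.83 m, d̄ = (0.65+0.00)/2 = 0.325, v̄ = (0.61+0.00)/2 = 0.305 → q = 1.83×0.325×0.305 = 0.1814 m³/s
Q = Σ q = 0.5642 m³/s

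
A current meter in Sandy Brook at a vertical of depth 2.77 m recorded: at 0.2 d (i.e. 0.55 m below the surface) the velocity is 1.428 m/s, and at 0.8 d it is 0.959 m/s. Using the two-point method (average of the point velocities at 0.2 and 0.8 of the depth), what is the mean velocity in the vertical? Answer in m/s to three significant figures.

v̄ = (1.428 + 0.959) / 2 = 1.194 m/s

1.19 m/s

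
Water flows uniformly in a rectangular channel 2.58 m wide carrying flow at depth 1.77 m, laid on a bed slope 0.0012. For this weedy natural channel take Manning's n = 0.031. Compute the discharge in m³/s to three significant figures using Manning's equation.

A = b·y = 2.58 × 1.77 = 4.567 m²
P = b + 2y = 2.58 + 2×1.77 = 6.120 m
R = A/P = 4.567/6.120 = 0.7462 m
Q = (1/n)·A·R^(2/3)·S^(1/2) = (1/0.031) × 4.567 × 0.7462^(2/3) × 0.0012^(1/2) = 4.198 m³/s

4.20 m³/s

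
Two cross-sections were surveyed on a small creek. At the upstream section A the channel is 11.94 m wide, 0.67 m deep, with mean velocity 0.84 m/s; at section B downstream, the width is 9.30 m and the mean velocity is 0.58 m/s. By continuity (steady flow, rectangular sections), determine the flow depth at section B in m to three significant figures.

Q = A₁V₁ = (11.94×0.67) × 0.84 = 6.720 m³/s
d₂ = Q/(b₂ V₂) = 6.720/(9.30×0.58) = 1.246 m

1.25 m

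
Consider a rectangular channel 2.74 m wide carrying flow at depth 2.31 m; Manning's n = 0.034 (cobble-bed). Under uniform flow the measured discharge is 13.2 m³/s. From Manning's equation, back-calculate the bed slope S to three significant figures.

A = b·y = 2.74 × 2.31 = 6.329 m²
P = b + 2y = 2.74 + 2×2.31 = 7.360 m
R = A/P = 6.329/7.360 = 0.8600 m
S = (Q·n / (1·A·R^(2/3)))² = (13.2×0.034 / (1×6.329×0.9043))² = 0.006148

0.00615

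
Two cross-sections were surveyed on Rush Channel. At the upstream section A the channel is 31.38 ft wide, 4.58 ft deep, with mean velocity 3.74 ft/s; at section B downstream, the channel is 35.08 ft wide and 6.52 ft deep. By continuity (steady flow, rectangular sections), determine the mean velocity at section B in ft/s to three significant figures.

2.35 ft/s

Q = A₁V₁ = (31.38×4.58) × 3.74 = 537.5 ft³/s
A₂ = 35.08 × 6.52 = 228.7 ft²
V₂ = Q/A₂ = 537.5/228.7 = 2.350 ft/s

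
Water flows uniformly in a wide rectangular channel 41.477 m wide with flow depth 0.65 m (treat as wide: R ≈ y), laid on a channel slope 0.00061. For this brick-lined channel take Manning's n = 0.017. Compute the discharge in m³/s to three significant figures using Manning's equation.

A = b·y = 41.477 × 0.65 = 26.96 m²
Wide channel: R ≈ y = 0.65 m
Q = (1/n)·A·R^(2/3)·S^(1/2) = (1/0.017) × 26.96 × 0.6500^(2/3) × 0.00061^(1/2) = 29.39 m³/s

29.4 m³/s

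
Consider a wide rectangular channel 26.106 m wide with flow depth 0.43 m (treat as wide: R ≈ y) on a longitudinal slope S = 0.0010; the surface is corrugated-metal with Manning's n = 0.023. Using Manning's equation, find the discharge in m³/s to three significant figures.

A = b·y = 26.106 × 0.43 = 11.23 m²
Wide channel: R ≈ y = 0.43 m
Q = (1/n)·A·R^(2/3)·S^(1/2) = (1/0.023) × 11.23 × 0.4300^(2/3) × 0.0010^(1/2) = 8.793 m³/s

8.79 m³/s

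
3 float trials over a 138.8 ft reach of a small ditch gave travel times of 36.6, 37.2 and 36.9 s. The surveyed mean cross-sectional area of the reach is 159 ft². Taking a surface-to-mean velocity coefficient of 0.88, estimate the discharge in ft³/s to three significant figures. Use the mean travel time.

t̄ = (36.6 + 37.2 + 36.9) / 3 = 36.9 s
v_surface = L / t̄ = 138.8 / 36.9 = 3.762 ft/s
v_mean = 0.88 × 3.762 = 3.310 ft/s
Q = A × v_mean = 159 × 3.310 = 526.3 ft³/s

526 ft³/s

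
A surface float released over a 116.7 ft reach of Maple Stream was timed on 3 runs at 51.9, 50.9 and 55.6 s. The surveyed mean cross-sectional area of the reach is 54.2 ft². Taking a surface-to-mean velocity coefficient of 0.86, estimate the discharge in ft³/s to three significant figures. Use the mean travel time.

103 ft³/s

t̄ = (51.9 + 50.9 + 55.6) / 3 = 52.8 s
v_surface = L / t̄ = 116.7 / 52.8 = 2.210 ft/s
v_mean = 0.86 × 2.210 = 1.901 ft/s
Q = A × v_mean = 54.2 × 1.901 = 103.0 ft³/s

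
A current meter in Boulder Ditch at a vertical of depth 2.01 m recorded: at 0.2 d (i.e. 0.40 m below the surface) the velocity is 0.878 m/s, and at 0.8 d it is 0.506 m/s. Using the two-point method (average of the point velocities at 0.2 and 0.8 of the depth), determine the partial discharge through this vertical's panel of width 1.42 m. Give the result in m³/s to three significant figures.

1.98 m³/s

v̄ = (0.878 + 0.506) / 2 = 0.6920 m/s
q = v̄ × d × w = 0.6920 × 2.01 × 1.42 = 1.975 m³/s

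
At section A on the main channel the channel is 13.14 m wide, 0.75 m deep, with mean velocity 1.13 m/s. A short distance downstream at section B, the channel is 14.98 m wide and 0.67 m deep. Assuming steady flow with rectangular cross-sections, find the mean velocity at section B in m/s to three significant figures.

Q = A₁V₁ = (13.14×0.75) × 1.13 = 11.14 m³/s
A₂ = 14.98 × 0.67 = 10.04 m²
V₂ = Q/A₂ = 11.14/10.04 = 1.110 m/s

1.11 m/s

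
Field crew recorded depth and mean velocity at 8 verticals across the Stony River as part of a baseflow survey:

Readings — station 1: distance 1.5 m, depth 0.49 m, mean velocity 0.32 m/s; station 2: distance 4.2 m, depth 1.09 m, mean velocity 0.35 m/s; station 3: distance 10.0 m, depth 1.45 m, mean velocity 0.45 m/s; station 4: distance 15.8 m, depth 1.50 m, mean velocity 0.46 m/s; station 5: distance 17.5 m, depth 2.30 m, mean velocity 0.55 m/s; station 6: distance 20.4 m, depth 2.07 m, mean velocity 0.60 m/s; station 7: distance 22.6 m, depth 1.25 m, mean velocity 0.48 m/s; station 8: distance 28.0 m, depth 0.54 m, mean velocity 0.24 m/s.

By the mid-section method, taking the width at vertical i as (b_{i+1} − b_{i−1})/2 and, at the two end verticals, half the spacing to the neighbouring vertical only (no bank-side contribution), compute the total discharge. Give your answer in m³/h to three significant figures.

w_1 = (4.2 − 1.5)/2 = 1.35 m; q_1 = 0.32 × 0.49 × 1.35 = 0.2117 m³/s
w_2 = (10.0 − 1.5)/2 = 4.25 m; q_2 = 0.35 × 1.09 × 4.25 = 1.621 m³/s
w_3 = (15.8 − 4.2)/2 = 5.8 m; q_3 = 0.45 × 1.45 × 5.8 = 3.785 m³/s
w_4 = (17.5 − 10.0)/2 = 3.75 m; q_4 = 0.46 × 1.50 × 3.75 = 2.588 m³/s
w_5 = (20.4 − 15.8)/2 = 2.3 m; q_5 = 0.55 × 2.30 × 2.3 = 2.910 m³/s
w_6 = (22.6 − 17.5)/2 = 2.55 m; q_6 = 0.60 × 2.07 × 2.55 = 3.167 m³/s
w_7 = (28.0 − 20.4)/2 = 3.8 m; q_7 = 0.48 × 1.25 × 3.8 = 2.280 m³/s
w_8 = (28.0 − 22.6)/2 = 2.7 m; q_8 = 0.24 × 0.54 × 2.7 = 0.3499 m³/s
Q = Σ qᵢ = 16.91 m³/s
= 16.91 × 3600 = 60880 m³/h

60900 m³/h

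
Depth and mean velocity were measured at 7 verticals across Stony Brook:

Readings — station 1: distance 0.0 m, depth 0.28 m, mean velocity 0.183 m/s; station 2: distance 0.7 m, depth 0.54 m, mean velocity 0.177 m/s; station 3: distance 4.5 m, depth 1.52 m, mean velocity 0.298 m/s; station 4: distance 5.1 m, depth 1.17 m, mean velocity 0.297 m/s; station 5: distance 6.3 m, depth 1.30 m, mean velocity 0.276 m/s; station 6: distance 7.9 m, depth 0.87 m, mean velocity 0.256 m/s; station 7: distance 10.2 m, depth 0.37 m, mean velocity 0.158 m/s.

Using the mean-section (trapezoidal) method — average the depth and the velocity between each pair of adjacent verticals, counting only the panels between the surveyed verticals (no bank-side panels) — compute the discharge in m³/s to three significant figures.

Panel 1-2: Δb = 0.7 m, d̄ = (0.28+0.54)/2 = 0.41, v̄ = (0.183+0.177)/2 = 0.18 → q = 0.7×0.41×0.18 = 0.05166 m³/s
Panel 2-3: Δb = 3.8 m, d̄ = (0.54+1.52)/2 = 1.03, v̄ = (0.177+0.298)/2 = 0.2375 → q = 3.8×1.03×0.2375 = 0.9296 m³/s
Panel 3-4: Δb = 0.6 m, d̄ = (1.52+1.17)/2 = 1.345, v̄ = (0.298+0.297)/2 = 0.2975 → q = 0.6×1.345×0.2975 = 0.2401 m³/s
Panel 4-5: Δb = 1.2 m, d̄ = (1.17+1.30)/2 = 1.235, v̄ = (0.297+0.276)/2 = 0.2865 → q = 1.2×1.235×0.2865 = 0.4246 m³/s
Panel 5-6: Δb = 1.6 m, d̄ = (1.30+0.87)/2 = 1.085, v̄ = (0.276+0.256)/2 = 0.266 → q = 1.6×1.085×0.266 = 0.4618 m³/s
Panel 6-7: Δb = 2.3 m, d̄ = (0.87+0.37)/2 = 0.62, v̄ = (0.256+0.158)/2 = 0.207 → q = 2.3×0.62×0.207 = 0.2952 m³/s
Q = Σ q = 2.403 m³/s

2.40 m³/s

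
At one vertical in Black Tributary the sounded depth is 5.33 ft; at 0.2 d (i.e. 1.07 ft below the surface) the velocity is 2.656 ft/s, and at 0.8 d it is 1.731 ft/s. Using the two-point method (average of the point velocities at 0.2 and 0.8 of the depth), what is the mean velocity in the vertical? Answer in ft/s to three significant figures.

2.19 ft/s

v̄ = (2.656 + 1.731) / 2 = 2.194 ft/s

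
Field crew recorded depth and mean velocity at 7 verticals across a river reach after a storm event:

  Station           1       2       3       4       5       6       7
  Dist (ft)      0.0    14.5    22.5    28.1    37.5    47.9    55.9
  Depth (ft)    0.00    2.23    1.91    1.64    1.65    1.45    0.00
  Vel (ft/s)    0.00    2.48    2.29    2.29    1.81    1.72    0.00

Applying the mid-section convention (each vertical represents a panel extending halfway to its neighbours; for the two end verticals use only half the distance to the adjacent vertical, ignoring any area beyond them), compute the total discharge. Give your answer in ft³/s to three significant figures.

w_2 = (22.5 − 0.0)/2 = 11.25 ft; q_2 = 2.48 × 2.23 × 11.25 = 62.22 ft³/s
w_3 = (28.1 − 14.5)/2 = 6.8 ft; q_3 = 2.29 × 1.91 × 6.8 = 29.74 ft³/s
w_4 = (37.5 − 22.5)/2 = 7.5 ft; q_4 = 2.29 × 1.64 × 7.5 = 28.17 ft³/s
w_5 = (47.9 − 28.1)/2 = 9.9 ft; q_5 = 1.81 × 1.65 × 9.9 = 29.57 ft³/s
w_6 = (55.9 − 37.5)/2 = 9.2 ft; q_6 = 1.72 × 1.45 × 9.2 = 22.94 ft³/s
Stations 1, 7 contribute zero (depth or velocity is 0).
Q = Σ qᵢ = 172.6 ft³/s

173 ft³/s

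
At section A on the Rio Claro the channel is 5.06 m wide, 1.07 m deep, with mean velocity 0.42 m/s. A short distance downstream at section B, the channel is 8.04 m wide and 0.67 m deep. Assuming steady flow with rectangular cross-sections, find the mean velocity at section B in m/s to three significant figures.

0.422 m/s

Q = A₁V₁ = (5.06×1.07) × 0.42 = 2.274 m³/s
A₂ = 8.04 × 0.67 = 5.387 m²
V₂ = Q/A₂ = 2.274/5.387 = 0.4221 m/s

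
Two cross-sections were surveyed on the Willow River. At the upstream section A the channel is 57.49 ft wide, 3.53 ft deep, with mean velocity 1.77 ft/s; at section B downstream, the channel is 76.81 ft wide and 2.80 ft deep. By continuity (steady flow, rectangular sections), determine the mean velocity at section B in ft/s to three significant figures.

Q = A₁V₁ = (57.49×3.53) × 1.77 = 359.2 ft³/s
A₂ = 76.81 × 2.80 = 215.1 ft²
V₂ = Q/A₂ = 359.2/215.1 = 1.670 ft/s

1.67 ft/s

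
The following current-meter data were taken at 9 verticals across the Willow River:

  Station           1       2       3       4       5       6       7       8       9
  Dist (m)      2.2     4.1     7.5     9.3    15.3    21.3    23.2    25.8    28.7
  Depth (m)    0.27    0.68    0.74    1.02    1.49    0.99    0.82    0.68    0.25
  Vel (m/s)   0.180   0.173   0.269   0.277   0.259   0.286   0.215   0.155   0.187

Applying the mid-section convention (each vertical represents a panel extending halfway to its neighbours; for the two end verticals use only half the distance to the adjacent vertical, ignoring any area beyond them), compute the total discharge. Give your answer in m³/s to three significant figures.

6.17 m³/s

w_1 = (4.1 − 2.2)/2 = 0.95 m; q_1 = 0.180 × 0.27 × 0.95 = 0.04617 m³/s
w_2 = (7.5 − 2.2)/2 = 2.65 m; q_2 = 0.173 × 0.68 × 2.65 = 0.3117 m³/s
w_3 = (9.3 − 4.1)/2 = 2.6 m; q_3 = 0.269 × 0.74 × 2.6 = 0.5176 m³/s
w_4 = (15.3 − 7.5)/2 = 3.9 m; q_4 = 0.277 × 1.02 × 3.9 = 1.102 m³/s
w_5 = (21.3 − 9.3)/2 = 6 m; q_5 = 0.259 × 1.49 × 6 = 2.315 m³/s
w_6 = (23.2 − 15.3)/2 = 3.95 m; q_6 = 0.286 × 0.99 × 3.95 = 1.118 m³/s
w_7 = (25.8 − 21.3)/2 = 2.25 m; q_7 = 0.215 × 0.82 × 2.25 = 0.3967 m³/s
w_8 = (28.7 − 23.2)/2 = 2.75 m; q_8 = 0.155 × 0.68 × 2.75 = 0.2899 m³/s
w_9 = (28.7 − 25.8)/2 = 1.45 m; q_9 = 0.187 × 0.25 × 1.45 = 0.06779 m³/s
Q = Σ qᵢ = 6.166 m³/s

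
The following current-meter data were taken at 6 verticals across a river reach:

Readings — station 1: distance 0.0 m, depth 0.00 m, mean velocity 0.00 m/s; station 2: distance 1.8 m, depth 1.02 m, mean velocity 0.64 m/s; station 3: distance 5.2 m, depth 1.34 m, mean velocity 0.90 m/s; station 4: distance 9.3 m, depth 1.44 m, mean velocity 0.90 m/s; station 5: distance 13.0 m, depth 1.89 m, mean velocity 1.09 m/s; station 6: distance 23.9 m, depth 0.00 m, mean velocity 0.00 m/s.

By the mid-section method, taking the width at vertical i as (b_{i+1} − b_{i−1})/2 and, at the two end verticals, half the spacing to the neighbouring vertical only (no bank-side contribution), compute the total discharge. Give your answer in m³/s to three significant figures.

26.3 m³/s

w_2 = (5.2 − 0.0)/2 = 2.6 m; q_2 = 0.64 × 1.02 × 2.6 = 1.697 m³/s
w_3 = (9.3 − 1.8)/2 = 3.75 m; q_3 = 0.90 × 1.34 × 3.75 = 4.523 m³/s
w_4 = (13.0 − 5.2)/2 = 3.9 m; q_4 = 0.90 × 1.44 × 3.9 = 5.054 m³/s
w_5 = (23.9 − 9.3)/2 = 7.3 m; q_5 = 1.09 × 1.89 × 7.3 = 15.04 m³/s
Stations 1, 6 contribute zero (depth or velocity is 0).
Q = Σ qᵢ = 26.31 m³/s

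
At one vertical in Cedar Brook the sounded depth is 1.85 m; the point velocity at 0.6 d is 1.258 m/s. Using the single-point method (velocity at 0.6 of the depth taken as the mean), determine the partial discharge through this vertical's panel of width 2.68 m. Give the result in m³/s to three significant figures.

v̄ = v₀.₆ = 1.258 m/s
q = v̄ × d × w = 1.258 × 1.85 × 2.68 = 6.237 m³/s

6.24 m³/s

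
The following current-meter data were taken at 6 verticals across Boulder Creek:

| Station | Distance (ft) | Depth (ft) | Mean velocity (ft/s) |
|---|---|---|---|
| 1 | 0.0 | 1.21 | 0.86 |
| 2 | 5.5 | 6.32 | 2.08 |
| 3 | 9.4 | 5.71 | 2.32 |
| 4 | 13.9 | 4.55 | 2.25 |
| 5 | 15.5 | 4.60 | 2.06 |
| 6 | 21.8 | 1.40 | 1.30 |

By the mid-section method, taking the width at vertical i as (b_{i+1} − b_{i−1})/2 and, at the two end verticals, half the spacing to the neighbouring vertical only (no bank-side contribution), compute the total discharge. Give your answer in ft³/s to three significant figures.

w_1 = (5.5 − 0.0)/2 = 2.75 ft; q_1 = 0.86 × 1.21 × 2.75 = 2.862 ft³/s
w_2 = (9.4 − 0.0)/2 = 4.7 ft; q_2 = 2.08 × 6.32 × 4.7 = 61.78 ft³/s
w_3 = (13.9 − 5.5)/2 = 4.2 ft; q_3 = 2.32 × 5.71 × 4.2 = 55.64 ft³/s
w_4 = (15.5 − 9.4)/2 = 3.05 ft; q_4 = 2.25 × 4.55 × 3.05 = 31.22 ft³/s
w_5 = (21.8 − 13.9)/2 = 3.95 ft; q_5 = 2.06 × 4.60 × 3.95 = 37.43 ft³/s
w_6 = (21.8 − 15.5)/2 = 3.15 ft; q_6 = 1.30 × 1.40 × 3.15 = 5.733 ft³/s
Q = Σ qᵢ = 194.7 ft³/s

195 ft³/s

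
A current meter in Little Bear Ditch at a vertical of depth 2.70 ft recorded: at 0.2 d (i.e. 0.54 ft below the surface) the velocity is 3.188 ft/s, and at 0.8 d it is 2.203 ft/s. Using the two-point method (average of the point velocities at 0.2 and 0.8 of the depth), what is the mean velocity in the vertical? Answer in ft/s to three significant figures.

2.70 ft/s

v̄ = (3.188 + 2.203) / 2 = 2.696 ft/s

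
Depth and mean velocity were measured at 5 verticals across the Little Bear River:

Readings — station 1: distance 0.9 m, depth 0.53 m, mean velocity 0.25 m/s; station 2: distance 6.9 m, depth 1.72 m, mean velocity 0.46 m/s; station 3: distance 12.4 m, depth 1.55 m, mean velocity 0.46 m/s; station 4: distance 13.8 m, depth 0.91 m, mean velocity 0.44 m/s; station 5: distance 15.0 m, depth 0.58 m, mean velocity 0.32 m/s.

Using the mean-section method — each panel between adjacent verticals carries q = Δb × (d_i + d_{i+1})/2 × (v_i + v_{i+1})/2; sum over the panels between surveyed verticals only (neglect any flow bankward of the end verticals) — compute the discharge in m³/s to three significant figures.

Panel 1-2: Δb = 6 m, d̄ = (0.53+1.72)/2 = 1.125, v̄ = (0.25+0.46)/2 = 0.355 → q = 6×1.125×0.355 = 2.396 m³/s
Panel 2-3: Δb = 5.5 m, d̄ = (1.72+1.55)/2 = 1.635, v̄ = (0.46+0.46)/2 = 0.46 → q = 5.5×1.635×0.46 = 4.137 m³/s
Panel 3-4: Δb = 1.4 m, d̄ = (1.55+0.91)/2 = 1.23, v̄ = (0.46+0.44)/2 = 0.45 → q = 1.4×1.23×0.45 = 0.7749 m³/s
Panel 4-5: Δb = 1.2 m, d̄ = (0.91+0.58)/2 = 0.745, v̄ = (0.44+0.32)/2 = 0.38 → q = 1.2×0.745×0.38 = 0.3397 m³/s
Q = Σ q = 7.647 m³/s

7.65 m³/s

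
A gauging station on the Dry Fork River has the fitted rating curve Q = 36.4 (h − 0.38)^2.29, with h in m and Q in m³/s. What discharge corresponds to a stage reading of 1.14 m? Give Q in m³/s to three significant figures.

Q = 36.4 × (1.14 − 0.38)^2.29 = 36.4 × 0.76^2.29 = 19.42 m³/s

19.4 m³/s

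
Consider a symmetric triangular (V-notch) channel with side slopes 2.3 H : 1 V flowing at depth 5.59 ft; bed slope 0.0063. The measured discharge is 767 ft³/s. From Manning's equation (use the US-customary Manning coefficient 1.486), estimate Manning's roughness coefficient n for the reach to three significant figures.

0.0207

A = z·y² = 2.3×5.59² = 71.87 ft²
P = 2y√(1+z²) = 2×5.59×√(1+2.3²) = 28.04 ft
R = A/P = 71.87/28.04 = 2.563 ft
n = (1.486/Q)·A·R^(2/3)·S^(1/2) = (1.486/767) × 71.87 × 1.873 × 0.07937 = 0.02070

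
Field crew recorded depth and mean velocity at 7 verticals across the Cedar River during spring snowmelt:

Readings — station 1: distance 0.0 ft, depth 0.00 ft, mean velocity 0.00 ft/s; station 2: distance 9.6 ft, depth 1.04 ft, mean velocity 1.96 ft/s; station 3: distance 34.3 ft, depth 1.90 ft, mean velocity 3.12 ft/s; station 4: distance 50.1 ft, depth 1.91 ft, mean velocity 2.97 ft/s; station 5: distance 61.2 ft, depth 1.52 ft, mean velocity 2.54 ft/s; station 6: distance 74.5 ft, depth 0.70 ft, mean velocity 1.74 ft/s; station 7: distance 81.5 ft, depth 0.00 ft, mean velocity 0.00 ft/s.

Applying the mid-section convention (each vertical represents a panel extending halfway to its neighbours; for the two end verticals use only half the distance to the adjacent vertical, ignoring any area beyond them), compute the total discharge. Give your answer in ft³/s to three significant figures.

291 ft³/s

w_2 = (34.3 − 0.0)/2 = 17.15 ft; q_2 = 1.96 × 1.04 × 17.15 = 34.96 ft³/s
w_3 = (50.1 − 9.6)/2 = 20.25 ft; q_3 = 3.12 × 1.90 × 20.25 = 120.0 ft³/s
w_4 = (61.2 − 34.3)/2 = 13.45 ft; q_4 = 2.97 × 1.91 × 13.45 = 76.30 ft³/s
w_5 = (74.5 − 50.1)/2 = 12.2 ft; q_5 = 2.54 × 1.52 × 12.2 = 47.10 ft³/s
w_6 = (81.5 − 61.2)/2 = 10.15 ft; q_6 = 1.74 × 0.70 × 10.15 = 12.36 ft³/s
Stations 1, 7 contribute zero (depth or velocity is 0).
Q = Σ qᵢ = 290.8 ft³/s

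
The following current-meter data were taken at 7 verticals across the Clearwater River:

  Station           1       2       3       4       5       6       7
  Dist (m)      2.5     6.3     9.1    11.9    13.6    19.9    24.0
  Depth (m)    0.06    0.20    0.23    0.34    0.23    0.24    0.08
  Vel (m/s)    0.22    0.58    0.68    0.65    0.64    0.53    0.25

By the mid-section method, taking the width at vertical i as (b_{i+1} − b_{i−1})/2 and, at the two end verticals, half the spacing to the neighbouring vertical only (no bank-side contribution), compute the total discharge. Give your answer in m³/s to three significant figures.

w_1 = (6.3 − 2.5)/2 = 1.9 m; q_1 = 0.22 × 0.06 × 1.9 = 0.02508 m³/s
w_2 = (9.1 − 2.5)/2 = 3.3 m; q_2 = 0.58 × 0.20 × 3.3 = 0.3828 m³/s
w_3 = (11.9 − 6.3)/2 = 2.8 m; q_3 = 0.68 × 0.23 × 2.8 = 0.4379 m³/s
w_4 = (13.6 − 9.1)/2 = 2.25 m; q_4 = 0.65 × 0.34 × 2.25 = 0.4973 m³/s
w_5 = (19.9 − 11.9)/2 = 4 m; q_5 = 0.64 × 0.23 × 4 = 0.5888 m³/s
w_6 = (24.0 − 13.6)/2 = 5.2 m; q_6 = 0.53 × 0.24 × 5.2 = 0.6614 m³/s
w_7 = (24.0 − 19.9)/2 = 2.05 m; q_7 = 0.25 × 0.08 × 2.05 = 0.04100 m³/s
Q = Σ qᵢ = 2.634 m³/s

2.63 m³/s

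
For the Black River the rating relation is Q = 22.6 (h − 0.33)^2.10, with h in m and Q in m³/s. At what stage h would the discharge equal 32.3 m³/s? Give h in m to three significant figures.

h − h₀ = (Q/C)^(1/b) = (32.3/22.6)^(1/2.10) = 1.185 m
h = 0.33 + 1.185 = 1.515 m

1.52 m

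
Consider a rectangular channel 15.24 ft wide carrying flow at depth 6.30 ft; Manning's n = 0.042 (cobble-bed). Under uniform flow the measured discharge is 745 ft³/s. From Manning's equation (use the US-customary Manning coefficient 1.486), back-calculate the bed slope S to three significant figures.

A = b·y = 15.24 × 6.30 = 96.01 ft²
P = b + 2y = 15.24 + 2×6.30 = 27.84 ft
R = A/P = 96.01/27.84 = 3.449 ft
S = (Q·n / (1.486·A·R^(2/3)))² = (745×0.042 / (1.486×96.01×2.283))² = 0.009231

0.00923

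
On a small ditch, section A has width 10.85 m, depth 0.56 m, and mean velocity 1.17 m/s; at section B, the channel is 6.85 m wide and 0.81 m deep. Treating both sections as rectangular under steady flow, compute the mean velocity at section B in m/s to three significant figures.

1.28 m/s

Q = A₁V₁ = (10.85×0.56) × 1.17 = 7.109 m³/s
A₂ = 6.85 × 0.81 = 5.549 m²
V₂ = Q/A₂ = 7.109/5.549 = 1.281 m/s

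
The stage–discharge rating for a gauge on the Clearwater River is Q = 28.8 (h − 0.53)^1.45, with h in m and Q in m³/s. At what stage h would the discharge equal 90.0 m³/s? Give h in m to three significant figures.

h − h₀ = (Q/C)^(1/b) = (90.0/28.8)^(1/1.45) = 2.194 m
h = 0.53 + 2.194 = 2.724 m

2.72 m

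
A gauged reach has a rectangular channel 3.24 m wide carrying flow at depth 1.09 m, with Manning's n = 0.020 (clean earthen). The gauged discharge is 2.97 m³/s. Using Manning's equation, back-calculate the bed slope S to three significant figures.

A = b·y = 3.24 × 1.09 = 3.532 m²
P = b + 2y = 3.24 + 2×1.09 = 5.420 m
R = A/P = 3.532/5.420 = 0.6516 m
S = (Q·n / (1·A·R^(2/3)))² = (2.97×0.020 / (1×3.532×0.7516))² = 0.0005008

0.000501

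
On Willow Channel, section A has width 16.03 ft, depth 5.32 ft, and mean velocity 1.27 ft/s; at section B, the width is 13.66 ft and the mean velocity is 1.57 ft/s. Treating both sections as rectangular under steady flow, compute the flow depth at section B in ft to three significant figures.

5.05 ft

Q = A₁V₁ = (16.03×5.32) × 1.27 = 108.3 ft³/s
d₂ = Q/(b₂ V₂) = 108.3/(13.66×1.57) = 5.050 ft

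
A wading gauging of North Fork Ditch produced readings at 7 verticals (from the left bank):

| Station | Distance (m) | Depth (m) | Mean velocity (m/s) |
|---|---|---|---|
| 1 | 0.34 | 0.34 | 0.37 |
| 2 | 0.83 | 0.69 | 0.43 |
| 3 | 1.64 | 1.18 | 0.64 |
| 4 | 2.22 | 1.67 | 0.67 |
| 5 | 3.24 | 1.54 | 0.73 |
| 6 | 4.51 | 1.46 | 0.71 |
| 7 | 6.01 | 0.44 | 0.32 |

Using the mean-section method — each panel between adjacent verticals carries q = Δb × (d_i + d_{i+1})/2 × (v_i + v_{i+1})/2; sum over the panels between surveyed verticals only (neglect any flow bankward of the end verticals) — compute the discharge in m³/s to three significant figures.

4.30 m³/s

Panel 1-2: Δb = 0.49 m, d̄ = (0.34+0.69)/2 = 0.515, v̄ = (0.37+0.43)/2 = 0.4 → q = 0.49×0.515×0.4 = 0.1009 m³/s
Panel 2-3: Δb = 0.81 m, d̄ = (0.69+1.18)/2 = 0.935, v̄ = (0.43+0.64)/2 = 0.535 → q = 0.81×0.935×0.535 = 0.4052 m³/s
Panel 3-4: Δb = 0.58 m, d̄ = (1.18+1.67)/2 = 1.425, v̄ = (0.64+0.67)/2 = 0.655 → q = 0.58×1.425×0.655 = 0.5414 m³/s
Panel 4-5: Δb = 1.02 m, d̄ = (1.67+1.54)/2 = 1.605, v̄ = (0.67+0.73)/2 = 0.7 → q = 1.02×1.605×0.7 = 1.146 m³/s
Panel 5-6: Δb = 1.27 m, d̄ = (1.54+1.46)/2 = 1.5, v̄ = (0.73+0.71)/2 = 0.72 → q = 1.27×1.5×0.72 = 1.372 m³/s
Panel 6-7: Δb = 1.5 m, d̄ = (1.46+0.44)/2 = 0.95, v̄ = (0.71+0.32)/2 = 0.515 → q = 1.5×0.95×0.515 = 0.7339 m³/s
Q = Σ q = 4.299 m³/s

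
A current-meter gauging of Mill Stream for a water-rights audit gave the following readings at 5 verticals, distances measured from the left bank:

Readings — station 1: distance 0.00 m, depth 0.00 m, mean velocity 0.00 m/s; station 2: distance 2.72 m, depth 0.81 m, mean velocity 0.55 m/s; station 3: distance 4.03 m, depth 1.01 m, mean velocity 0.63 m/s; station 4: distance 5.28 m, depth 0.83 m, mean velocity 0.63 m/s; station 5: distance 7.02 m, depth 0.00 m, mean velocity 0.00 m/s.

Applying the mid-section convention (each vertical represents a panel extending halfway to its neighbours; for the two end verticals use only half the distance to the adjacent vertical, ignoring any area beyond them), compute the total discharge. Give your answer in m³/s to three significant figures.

w_2 = (4.03 − 0.00)/2 = 2.015 m; q_2 = 0.55 × 0.81 × 2.015 = 0.8977 m³/s
w_3 = (5.28 − 2.72)/2 = 1.28 m; q_3 = 0.63 × 1.01 × 1.28 = 0.8145 m³/s
w_4 = (7.02 − 4.03)/2 = 1.495 m; q_4 = 0.63 × 0.83 × 1.495 = 0.7817 m³/s
Stations 1, 5 contribute zero (depth or velocity is 0).
Q = Σ qᵢ = 2.494 m³/s

2.49 m³/s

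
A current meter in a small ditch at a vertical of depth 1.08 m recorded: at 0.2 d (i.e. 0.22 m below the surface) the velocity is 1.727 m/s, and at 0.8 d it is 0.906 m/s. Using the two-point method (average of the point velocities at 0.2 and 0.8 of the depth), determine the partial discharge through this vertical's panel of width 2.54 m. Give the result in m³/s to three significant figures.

v̄ = (1.727 + 0.906) / 2 = 1.317 m/s
q = v̄ × d × w = 1.317 × 1.08 × 2.54 = 3.611 m³/s

3.61 m³/s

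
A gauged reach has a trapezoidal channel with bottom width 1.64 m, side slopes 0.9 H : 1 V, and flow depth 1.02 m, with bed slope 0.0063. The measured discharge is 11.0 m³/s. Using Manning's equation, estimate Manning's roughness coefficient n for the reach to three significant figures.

A = (b + z·y)·y = (1.64 + 0.9×1.02)×1.02 = 2.609 m²
P = b + 2y√(1+z²) = 1.64 + 2×1.02×√(1+0.9²) = 4.385 m
R = A/P = 2.609/4.385 = 0.5951 m
n = (1/Q)·A·R^(2/3)·S^(1/2) = (1/11.0) × 2.609 × 0.7075 × 0.07937 = 0.01332

0.0133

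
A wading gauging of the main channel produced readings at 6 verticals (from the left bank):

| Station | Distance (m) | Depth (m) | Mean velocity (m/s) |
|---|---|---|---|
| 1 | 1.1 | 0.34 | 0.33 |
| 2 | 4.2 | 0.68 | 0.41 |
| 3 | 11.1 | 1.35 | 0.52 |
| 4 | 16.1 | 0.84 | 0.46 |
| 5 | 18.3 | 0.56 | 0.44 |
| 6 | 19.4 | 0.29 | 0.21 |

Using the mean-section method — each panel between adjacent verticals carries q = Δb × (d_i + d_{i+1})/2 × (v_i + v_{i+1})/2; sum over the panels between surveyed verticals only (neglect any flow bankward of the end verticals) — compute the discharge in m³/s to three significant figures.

Panel 1-2: Δb = 3.1 m, d̄ = (0.34+0.68)/2 = 0.51, v̄ = (0.33+0.41)/2 = 0.37 → q = 3.1×0.51×0.37 = 0.5850 m³/s
Panel 2-3: Δb = 6.9 m, d̄ = (0.68+1.35)/2 = 1.015, v̄ = (0.41+0.52)/2 = 0.465 → q = 6.9×1.015×0.465 = 3.257 m³/s
Panel 3-4: Δb = 5 m, d̄ = (1.35+0.84)/2 = 1.095, v̄ = (0.52+0.46)/2 = 0.49 → q = 5×1.095×0.49 = 2.683 m³/s
Panel 4-5: Δb = 2.2 m, d̄ = (0.84+0.56)/2 = 0.7, v̄ = (0.46+0.44)/2 = 0.45 → q = 2.2×0.7×0.45 = 0.6930 m³/s
Panel 5-6: Δb = 1.1 m, d̄ = (0.56+0.29)/2 = 0.425, v̄ = (0.44+0.21)/2 = 0.325 → q = 1.1×0.425×0.325 = 0.1519 m³/s
Q = Σ q = 7.369 m³/s

7.37 m³/s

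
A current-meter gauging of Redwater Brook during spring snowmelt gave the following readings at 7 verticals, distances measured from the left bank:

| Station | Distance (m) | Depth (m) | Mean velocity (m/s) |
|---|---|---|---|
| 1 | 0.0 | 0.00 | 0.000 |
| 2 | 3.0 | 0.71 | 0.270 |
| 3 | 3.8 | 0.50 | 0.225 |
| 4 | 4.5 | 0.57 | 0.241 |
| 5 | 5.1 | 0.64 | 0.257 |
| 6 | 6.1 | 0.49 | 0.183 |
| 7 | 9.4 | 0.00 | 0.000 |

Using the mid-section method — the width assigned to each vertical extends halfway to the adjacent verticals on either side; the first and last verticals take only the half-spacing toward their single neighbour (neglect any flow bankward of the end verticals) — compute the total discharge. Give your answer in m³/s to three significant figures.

w_2 = (3.8 − 0.0)/2 = 1.9 m; q_2 = 0.270 × 0.71 × 1.9 = 0.3642 m³/s
w_3 = (4.5 − 3.0)/2 = 0.75 m; q_3 = 0.225 × 0.50 × 0.75 = 0.08438 m³/s
w_4 = (5.1 − 3.8)/2 = 0.65 m; q_4 = 0.241 × 0.57 × 0.65 = 0.08929 m³/s
w_5 = (6.1 − 4.5)/2 = 0.8 m; q_5 = 0.257 × 0.64 × 0.8 = 0.1316 m³/s
w_6 = (9.4 − 5.1)/2 = 2.15 m; q_6 = 0.183 × 0.49 × 2.15 = 0.1928 m³/s
Stations 1, 7 contribute zero (depth or velocity is 0).
Q = Σ qᵢ = 0.8623 m³/s

0.862 m³/s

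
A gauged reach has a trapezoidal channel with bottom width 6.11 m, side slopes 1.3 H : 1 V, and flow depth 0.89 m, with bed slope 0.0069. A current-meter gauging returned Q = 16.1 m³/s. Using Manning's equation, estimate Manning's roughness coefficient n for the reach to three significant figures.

0.0267

A = (b + z·y)·y = (6.11 + 1.3×0.89)×0.89 = 6.468 m²
P = b + 2y√(1+z²) = 6.11 + 2×0.89×√(1+1.3²) = 9.029 m
R = A/P = 6.468/9.029 = 0.7163 m
n = (1/Q)·A·R^(2/3)·S^(1/2) = (1/16.1) × 6.468 × 0.8006 × 0.08307 = 0.02671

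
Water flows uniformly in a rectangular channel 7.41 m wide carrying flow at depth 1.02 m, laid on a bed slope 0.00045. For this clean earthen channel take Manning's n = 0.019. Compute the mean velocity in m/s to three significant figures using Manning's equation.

0.962 m/s

A = b·y = 7.41 × 1.02 = 7.558 m²
P = b + 2y = 7.41 + 2×1.02 = 9.450 m
R = A/P = 7.558/9.450 = 0.7998 m
Q = (1/n)·A·R^(2/3)·S^(1/2) = (1/0.019) × 7.558 × 0.7998^(2/3) × 0.00045^(1/2) = 7.271 m³/s
V = Q/A = 7.271/7.558 = 0.9620 m/s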